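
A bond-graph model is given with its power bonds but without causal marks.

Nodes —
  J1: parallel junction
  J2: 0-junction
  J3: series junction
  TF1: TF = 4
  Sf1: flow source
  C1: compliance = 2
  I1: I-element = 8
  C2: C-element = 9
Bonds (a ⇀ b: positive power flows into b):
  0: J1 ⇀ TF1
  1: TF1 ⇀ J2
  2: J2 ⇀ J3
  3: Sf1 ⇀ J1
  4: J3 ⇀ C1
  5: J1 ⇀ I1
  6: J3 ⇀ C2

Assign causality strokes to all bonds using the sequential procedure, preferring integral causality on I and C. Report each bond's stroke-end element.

bond 0 →J1
bond 1 →TF1
bond 2 →J2
bond 3 →Sf1
bond 4 →J3
bond 5 →I1
bond 6 →J3

#3 stroke→Sf1  (Sf1 (Sf) sets flow on bond)
#4 stroke→J3  (C1: C, integral causality)
#5 stroke→I1  (I1 outputs flow p/I1)
#0 stroke→J1  (J1 needs exactly one e-in)
#1 stroke→TF1  (TF1: transformer flips bond 0)
#2 stroke→J2  (J2 needs exactly one e-in)
#6 stroke→J3  (common-f at J3 fixed by 2)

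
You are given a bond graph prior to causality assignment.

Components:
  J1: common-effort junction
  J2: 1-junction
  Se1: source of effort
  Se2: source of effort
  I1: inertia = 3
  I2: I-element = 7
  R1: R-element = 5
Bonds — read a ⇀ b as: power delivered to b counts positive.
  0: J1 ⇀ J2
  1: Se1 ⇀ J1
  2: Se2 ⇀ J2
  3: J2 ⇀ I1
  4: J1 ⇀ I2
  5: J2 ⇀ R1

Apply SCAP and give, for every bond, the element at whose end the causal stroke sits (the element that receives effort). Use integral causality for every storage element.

#1 stroke at J1  (Se1: effort source, stroke at far end)
#2 stroke at J2  (Se2 fixes effort; stroke away)
#0 stroke at J2  (J1 effort already set via bond 1)
#4 stroke at I2  (0-jn J1 has e-setter on 1)
#3 stroke at I1  (I1: I, integral causality)
#5 stroke at J2  (common-f at J2 fixed by 3)

β0 stroke→J2
β1 stroke→J1
β2 stroke→J2
β3 stroke→I1
β4 stroke→I2
β5 stroke→J2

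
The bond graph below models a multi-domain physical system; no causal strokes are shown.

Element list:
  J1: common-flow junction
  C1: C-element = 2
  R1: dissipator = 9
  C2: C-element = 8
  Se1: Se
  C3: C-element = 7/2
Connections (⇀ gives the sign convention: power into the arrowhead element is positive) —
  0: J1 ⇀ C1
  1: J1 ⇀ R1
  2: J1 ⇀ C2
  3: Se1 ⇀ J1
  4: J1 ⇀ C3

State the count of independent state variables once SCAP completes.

bond 3 stroke→J1  (source Se1 imposes e)
bond 0 stroke→J1  (C1 outputs effort q/C1)
bond 2 stroke→J1  (C2 outputs effort q/C2)
bond 4 stroke→J1  (C3: C, integral causality)
bond 1 stroke→R1  (J1 needs exactly one f-in)

3  (C1, C2, C3 all integral)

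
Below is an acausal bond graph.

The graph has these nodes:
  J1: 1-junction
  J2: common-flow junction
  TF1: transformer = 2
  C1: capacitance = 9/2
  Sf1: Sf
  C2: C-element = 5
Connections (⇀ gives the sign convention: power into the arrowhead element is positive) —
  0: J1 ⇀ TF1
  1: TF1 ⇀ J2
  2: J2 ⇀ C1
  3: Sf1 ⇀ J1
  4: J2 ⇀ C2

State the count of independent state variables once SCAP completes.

bond 3 stroke→Sf1  (source Sf1 imposes f)
bond 0 stroke→J1  (J1: bond 3 brought flow, rest push out)
bond 1 stroke→TF1  (TF1: transformer flips bond 0)
bond 2 stroke→J2  (1-jn J2 has f-setter on 1)
bond 4 stroke→J2  (J2: bond 1 brought flow, rest push out)

2  (C1, C2 all integral)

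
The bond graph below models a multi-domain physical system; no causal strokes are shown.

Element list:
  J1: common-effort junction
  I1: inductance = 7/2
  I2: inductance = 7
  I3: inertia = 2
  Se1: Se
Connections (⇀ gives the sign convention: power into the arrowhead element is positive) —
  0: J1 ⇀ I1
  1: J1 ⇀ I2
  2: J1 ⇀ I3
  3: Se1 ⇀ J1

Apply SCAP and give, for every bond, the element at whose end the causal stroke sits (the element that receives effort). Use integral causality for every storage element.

bond 3 →J1  (Se1 fixes effort; stroke away)
bond 0 →I1  (J1: bond 3 brought effort, rest push out)
bond 1 →I2  (J1 effort already set via bond 3)
bond 2 →I3  (J1 effort already set via bond 3)

bond 0 stroke→I1
bond 1 stroke→I2
bond 2 stroke→I3
bond 3 stroke→J1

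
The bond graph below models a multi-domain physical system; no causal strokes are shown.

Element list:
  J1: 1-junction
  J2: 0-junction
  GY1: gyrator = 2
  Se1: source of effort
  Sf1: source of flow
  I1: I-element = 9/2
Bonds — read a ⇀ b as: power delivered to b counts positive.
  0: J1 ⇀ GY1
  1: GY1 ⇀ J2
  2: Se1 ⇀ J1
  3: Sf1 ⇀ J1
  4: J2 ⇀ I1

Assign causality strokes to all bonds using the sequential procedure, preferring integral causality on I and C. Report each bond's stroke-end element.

b0 |J1
b1 |J2
b2 |J1
b3 |Sf1
b4 |I1

β2 |J1  (Se1: effort source, stroke at far end)
β3 |Sf1  (Sf1: flow source, stroke at near end)
β0 |J1  (J1 flow already set via bond 3)
β1 |J2  (GY1 both-in/both-out from 0)
β4 |I1  (J2: bond 1 brought effort, rest push out)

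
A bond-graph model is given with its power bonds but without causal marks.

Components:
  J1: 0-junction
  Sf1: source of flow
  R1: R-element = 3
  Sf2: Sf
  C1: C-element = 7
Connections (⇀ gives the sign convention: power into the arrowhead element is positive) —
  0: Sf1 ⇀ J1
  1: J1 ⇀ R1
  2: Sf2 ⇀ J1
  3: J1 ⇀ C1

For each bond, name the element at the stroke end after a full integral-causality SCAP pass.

β0 stroke at Sf1  (source Sf1 imposes f)
β2 stroke at Sf2  (Sf2 (Sf) sets flow on bond)
β3 stroke at J1  (C1 outputs effort q/C1)
β1 stroke at R1  (J1 effort already set via bond 3)

bond 0 →Sf1
bond 1 →R1
bond 2 →Sf2
bond 3 →J1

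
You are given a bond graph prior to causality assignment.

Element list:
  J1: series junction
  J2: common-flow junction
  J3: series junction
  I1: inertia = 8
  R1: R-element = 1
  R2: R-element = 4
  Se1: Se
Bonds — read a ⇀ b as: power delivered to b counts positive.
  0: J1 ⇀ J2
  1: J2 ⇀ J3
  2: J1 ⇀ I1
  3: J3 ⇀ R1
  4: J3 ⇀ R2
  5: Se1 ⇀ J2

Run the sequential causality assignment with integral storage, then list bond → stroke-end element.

bond 5 stroke→J2  (Se1 (Se) sets effort on bond)
bond 2 stroke→I1  (I1 outputs flow p/I1)
bond 0 stroke→J1  (J1 flow already set via bond 2)
bond 1 stroke→J2  (J2 flow already set via bond 0)
bond 3 stroke→J3  (J3 flow already set via bond 1)
bond 4 stroke→J3  (J3 flow already set via bond 1)

#0 →J1
#1 →J2
#2 →I1
#3 →J3
#4 →J3
#5 →J2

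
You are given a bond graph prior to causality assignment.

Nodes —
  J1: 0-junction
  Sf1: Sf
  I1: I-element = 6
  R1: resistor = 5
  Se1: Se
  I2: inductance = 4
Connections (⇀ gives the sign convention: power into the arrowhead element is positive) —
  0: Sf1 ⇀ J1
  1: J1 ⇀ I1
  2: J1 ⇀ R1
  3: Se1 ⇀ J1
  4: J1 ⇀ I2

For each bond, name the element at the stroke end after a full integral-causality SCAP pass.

bond 0 |Sf1
bond 1 |I1
bond 2 |R1
bond 3 |J1
bond 4 |I2

b0 →Sf1  (Sf1 (Sf) sets flow on bond)
b3 →J1  (Se1 (Se) sets effort on bond)
b1 →I1  (common-e at J1 fixed by 3)
b2 →R1  (J1 effort already set via bond 3)
b4 →I2  (J1 effort already set via bond 3)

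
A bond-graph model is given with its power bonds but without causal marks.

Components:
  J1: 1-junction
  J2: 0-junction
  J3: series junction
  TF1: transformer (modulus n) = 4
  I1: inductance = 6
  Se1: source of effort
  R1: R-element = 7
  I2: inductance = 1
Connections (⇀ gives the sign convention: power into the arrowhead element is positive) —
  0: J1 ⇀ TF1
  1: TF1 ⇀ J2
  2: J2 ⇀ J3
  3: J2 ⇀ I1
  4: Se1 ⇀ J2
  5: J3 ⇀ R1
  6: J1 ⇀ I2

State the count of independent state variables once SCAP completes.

bond 4 stroke→J2  (Se1: effort source, stroke at far end)
bond 1 stroke→TF1  (J2 effort already set via bond 4)
bond 2 stroke→J3  (J2: bond 4 brought effort, rest push out)
bond 3 stroke→I1  (common-e at J2 fixed by 4)
bond 5 stroke→R1  (only one flow-in slot at J3)
bond 0 stroke→J1  (TF1: transformer flips bond 1)
bond 6 stroke→I2  (closing 1-jn rule on J1)

2  (I1, I2 all integral)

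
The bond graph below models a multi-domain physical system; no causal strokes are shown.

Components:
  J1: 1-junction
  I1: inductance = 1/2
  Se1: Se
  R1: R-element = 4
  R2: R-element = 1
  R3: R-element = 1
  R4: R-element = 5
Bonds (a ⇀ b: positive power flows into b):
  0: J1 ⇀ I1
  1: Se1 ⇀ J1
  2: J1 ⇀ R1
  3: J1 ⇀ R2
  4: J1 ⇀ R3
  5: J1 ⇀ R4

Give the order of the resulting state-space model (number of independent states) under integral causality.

1  (I1 all integral)

β1 →J1  (Se1 (Se) sets effort on bond)
β0 →I1  (I1 outputs flow p/I1)
β2 →J1  (J1: bond 0 brought flow, rest push out)
β3 →J1  (J1: bond 0 brought flow, rest push out)
β4 →J1  (J1: bond 0 brought flow, rest push out)
β5 →J1  (common-f at J1 fixed by 0)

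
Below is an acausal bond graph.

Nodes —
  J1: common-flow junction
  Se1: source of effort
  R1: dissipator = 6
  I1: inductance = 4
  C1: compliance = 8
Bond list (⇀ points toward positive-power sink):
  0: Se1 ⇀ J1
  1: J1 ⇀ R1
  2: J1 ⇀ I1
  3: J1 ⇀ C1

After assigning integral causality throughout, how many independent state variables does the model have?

2  (C1, I1 all integral)

β0 →J1  (Se1: effort source, stroke at far end)
β2 →I1  (I1: I, integral causality)
β1 →J1  (J1: bond 2 brought flow, rest push out)
β3 →J1  (J1 flow already set via bond 2)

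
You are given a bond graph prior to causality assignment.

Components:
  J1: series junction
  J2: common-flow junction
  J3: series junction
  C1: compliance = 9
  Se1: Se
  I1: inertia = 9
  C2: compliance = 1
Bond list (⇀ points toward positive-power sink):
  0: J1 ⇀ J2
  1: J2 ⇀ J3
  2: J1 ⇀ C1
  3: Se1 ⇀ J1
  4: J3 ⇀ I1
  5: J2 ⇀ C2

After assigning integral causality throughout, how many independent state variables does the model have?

3  (C1, C2, I1 all integral)

bond 3 →J1  (Se1 fixes effort; stroke away)
bond 2 →J1  (C1 outputs effort q/C1)
bond 0 →J2  (only one flow-in slot at J1)
bond 4 →I1  (I1 integral (f out))
bond 1 →J3  (1-jn J3 has f-setter on 4)
bond 5 →J2  (1-jn J2 has f-setter on 1)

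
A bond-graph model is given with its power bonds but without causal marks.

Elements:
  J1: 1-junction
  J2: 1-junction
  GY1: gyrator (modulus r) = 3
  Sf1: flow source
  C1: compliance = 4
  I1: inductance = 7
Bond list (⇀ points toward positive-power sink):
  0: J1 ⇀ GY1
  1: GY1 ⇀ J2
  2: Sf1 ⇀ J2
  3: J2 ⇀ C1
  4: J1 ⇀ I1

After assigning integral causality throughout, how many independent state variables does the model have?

2  (C1, I1 all integral)

β2 →Sf1  (source Sf1 imposes f)
β1 →J2  (1-jn J2 has f-setter on 2)
β3 →J2  (1-jn J2 has f-setter on 2)
β0 →J1  (GY1 both-in/both-out from 1)
β4 →I1  (only one flow-in slot at J1)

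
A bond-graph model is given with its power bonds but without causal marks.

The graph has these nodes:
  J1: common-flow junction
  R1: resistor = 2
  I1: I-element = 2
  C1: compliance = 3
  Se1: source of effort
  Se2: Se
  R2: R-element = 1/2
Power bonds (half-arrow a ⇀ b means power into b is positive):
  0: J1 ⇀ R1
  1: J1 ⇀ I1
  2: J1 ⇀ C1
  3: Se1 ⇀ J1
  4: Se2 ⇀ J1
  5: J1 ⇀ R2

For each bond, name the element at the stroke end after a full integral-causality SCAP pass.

β0 |J1
β1 |I1
β2 |J1
β3 |J1
β4 |J1
β5 |J1

bond 3 →J1  (Se1 fixes effort; stroke away)
bond 4 →J1  (Se2 (Se) sets effort on bond)
bond 1 →I1  (I1: I, integral causality)
bond 0 →J1  (J1 flow already set via bond 1)
bond 2 →J1  (1-jn J1 has f-setter on 1)
bond 5 →J1  (common-f at J1 fixed by 1)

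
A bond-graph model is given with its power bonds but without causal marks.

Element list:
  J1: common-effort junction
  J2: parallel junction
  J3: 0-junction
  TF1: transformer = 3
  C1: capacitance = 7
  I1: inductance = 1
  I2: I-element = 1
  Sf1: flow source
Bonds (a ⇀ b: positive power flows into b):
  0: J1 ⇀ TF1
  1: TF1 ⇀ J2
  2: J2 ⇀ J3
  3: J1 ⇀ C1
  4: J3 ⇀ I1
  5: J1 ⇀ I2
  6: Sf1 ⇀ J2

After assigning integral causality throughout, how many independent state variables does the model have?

bond 6 |Sf1  (Sf1 (Sf) sets flow on bond)
bond 3 |J1  (C1: C, integral causality)
bond 0 |TF1  (J1 effort already set via bond 3)
bond 5 |I2  (common-e at J1 fixed by 3)
bond 1 |J2  (TF1 one-in-one-out from 0)
bond 2 |J3  (J2: bond 1 brought effort, rest push out)
bond 4 |I1  (J3 effort already set via bond 2)

3  (C1, I1, I2 all integral)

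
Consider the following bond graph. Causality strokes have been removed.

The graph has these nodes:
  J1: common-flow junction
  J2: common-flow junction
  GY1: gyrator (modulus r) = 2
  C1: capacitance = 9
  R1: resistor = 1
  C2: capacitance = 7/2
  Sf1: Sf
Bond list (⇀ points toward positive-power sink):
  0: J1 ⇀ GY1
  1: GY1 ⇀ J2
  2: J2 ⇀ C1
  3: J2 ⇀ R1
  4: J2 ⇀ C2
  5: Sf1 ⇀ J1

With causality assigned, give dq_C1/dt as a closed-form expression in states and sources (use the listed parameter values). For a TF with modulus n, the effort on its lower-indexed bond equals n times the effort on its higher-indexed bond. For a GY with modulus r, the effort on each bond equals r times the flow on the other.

b5 →Sf1  (source Sf1 imposes f)
b0 →J1  (J1: bond 5 brought flow, rest push out)
b1 →J2  (GY1: gyrator matches bond 0)
b2 →J2  (prefer integral on C1)
b4 →J2  (C2 integral (e out))
b3 →R1  (only one flow-in slot at J2)

dq_C1/dt = 2*F_Sf1 - q_C1/9 - 2*q_C2/7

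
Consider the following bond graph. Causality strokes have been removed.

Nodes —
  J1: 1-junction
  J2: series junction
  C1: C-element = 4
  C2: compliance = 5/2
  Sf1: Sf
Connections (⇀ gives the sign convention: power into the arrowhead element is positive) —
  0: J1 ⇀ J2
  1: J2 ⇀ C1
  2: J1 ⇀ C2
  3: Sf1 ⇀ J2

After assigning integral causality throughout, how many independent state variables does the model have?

bond 3 stroke at Sf1  (Sf1: flow source, stroke at near end)
bond 0 stroke at J2  (J2: bond 3 brought flow, rest push out)
bond 1 stroke at J2  (common-f at J2 fixed by 3)
bond 2 stroke at J1  (J1: bond 0 brought flow, rest push out)

2  (C1, C2 all integral)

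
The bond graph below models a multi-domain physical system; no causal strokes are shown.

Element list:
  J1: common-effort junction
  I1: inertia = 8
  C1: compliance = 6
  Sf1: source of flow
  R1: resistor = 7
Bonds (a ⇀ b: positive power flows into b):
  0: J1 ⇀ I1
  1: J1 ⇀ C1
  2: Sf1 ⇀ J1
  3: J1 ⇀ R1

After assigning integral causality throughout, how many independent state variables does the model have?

β2 →Sf1  (Sf1 fixes flow; stroke at Sf1)
β0 →I1  (prefer integral on I1)
β1 →J1  (C1 outputs effort q/C1)
β3 →R1  (0-jn J1 has e-setter on 1)

2  (C1, I1 all integral)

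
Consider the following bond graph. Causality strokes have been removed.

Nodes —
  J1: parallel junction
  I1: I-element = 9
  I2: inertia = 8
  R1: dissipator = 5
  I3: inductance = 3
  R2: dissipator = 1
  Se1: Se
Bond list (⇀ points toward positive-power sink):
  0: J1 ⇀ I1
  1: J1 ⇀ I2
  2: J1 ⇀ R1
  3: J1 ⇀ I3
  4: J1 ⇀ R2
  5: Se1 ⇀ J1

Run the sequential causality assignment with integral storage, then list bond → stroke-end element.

bond 5 stroke→J1  (Se1 fixes effort; stroke away)
bond 0 stroke→I1  (0-jn J1 has e-setter on 5)
bond 1 stroke→I2  (common-e at J1 fixed by 5)
bond 2 stroke→R1  (common-e at J1 fixed by 5)
bond 3 stroke→I3  (common-e at J1 fixed by 5)
bond 4 stroke→R2  (J1: bond 5 brought effort, rest push out)

bond 0 |I1
bond 1 |I2
bond 2 |R1
bond 3 |I3
bond 4 |R2
bond 5 |J1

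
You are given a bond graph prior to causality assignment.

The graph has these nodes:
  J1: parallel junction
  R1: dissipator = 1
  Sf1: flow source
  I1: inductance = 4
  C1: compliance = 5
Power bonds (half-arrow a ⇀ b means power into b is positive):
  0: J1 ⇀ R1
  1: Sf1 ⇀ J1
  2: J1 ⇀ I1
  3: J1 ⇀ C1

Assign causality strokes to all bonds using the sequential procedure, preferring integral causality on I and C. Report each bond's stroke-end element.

b0 stroke at R1
b1 stroke at Sf1
b2 stroke at I1
b3 stroke at J1

β1 stroke→Sf1  (Sf1: flow source, stroke at near end)
β2 stroke→I1  (I1: I, integral causality)
β3 stroke→J1  (prefer integral on C1)
β0 stroke→R1  (J1: bond 3 brought effort, rest push out)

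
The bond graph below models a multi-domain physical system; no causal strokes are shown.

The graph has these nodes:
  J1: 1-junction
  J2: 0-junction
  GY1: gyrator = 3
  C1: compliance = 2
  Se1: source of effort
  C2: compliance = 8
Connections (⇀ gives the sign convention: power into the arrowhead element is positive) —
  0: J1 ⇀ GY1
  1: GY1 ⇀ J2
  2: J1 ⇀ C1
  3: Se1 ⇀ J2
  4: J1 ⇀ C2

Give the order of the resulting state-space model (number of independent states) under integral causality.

2  (C1, C2 all integral)

b3 stroke at J2  (Se1: effort source, stroke at far end)
b1 stroke at GY1  (J2 effort already set via bond 3)
b0 stroke at GY1  (GY GY1: same side as bond 1)
b2 stroke at J1  (J1 flow already set via bond 0)
b4 stroke at J1  (J1: bond 0 brought flow, rest push out)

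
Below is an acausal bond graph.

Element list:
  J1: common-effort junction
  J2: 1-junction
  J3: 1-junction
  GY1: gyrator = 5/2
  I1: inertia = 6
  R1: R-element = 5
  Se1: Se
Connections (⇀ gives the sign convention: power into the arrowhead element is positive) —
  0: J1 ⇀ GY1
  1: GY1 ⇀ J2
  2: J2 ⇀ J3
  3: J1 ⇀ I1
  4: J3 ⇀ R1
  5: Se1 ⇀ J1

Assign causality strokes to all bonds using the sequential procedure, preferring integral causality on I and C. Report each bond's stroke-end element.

bond 0 →GY1
bond 1 →GY1
bond 2 →J2
bond 3 →I1
bond 4 →J3
bond 5 →J1

#5 stroke→J1  (source Se1 imposes e)
#0 stroke→GY1  (0-jn J1 has e-setter on 5)
#3 stroke→I1  (common-e at J1 fixed by 5)
#1 stroke→GY1  (GY1 both-in/both-out from 0)
#2 stroke→J2  (1-jn J2 has f-setter on 1)
#4 stroke→J3  (1-jn J3 has f-setter on 2)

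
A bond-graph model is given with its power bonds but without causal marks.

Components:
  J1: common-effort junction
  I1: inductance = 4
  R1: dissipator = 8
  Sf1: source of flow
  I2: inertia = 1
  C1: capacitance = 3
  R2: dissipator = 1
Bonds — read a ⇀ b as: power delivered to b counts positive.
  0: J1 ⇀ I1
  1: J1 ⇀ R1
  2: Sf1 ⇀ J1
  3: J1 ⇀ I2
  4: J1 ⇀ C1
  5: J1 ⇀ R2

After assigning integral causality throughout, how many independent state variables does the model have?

3  (C1, I1, I2 all integral)

#2 |Sf1  (Sf1: flow source, stroke at near end)
#0 |I1  (prefer integral on I1)
#3 |I2  (I2 integral (f out))
#4 |J1  (C1 outputs effort q/C1)
#1 |R1  (0-jn J1 has e-setter on 4)
#5 |R2  (J1: bond 4 brought effort, rest push out)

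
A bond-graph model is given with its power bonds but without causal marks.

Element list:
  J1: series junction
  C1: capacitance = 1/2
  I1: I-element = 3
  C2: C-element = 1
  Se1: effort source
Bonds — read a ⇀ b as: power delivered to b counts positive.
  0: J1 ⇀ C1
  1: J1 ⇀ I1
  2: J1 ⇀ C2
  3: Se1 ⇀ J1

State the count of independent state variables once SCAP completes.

3  (C1, C2, I1 all integral)

β3 stroke→J1  (source Se1 imposes e)
β0 stroke→J1  (C1: C, integral causality)
β1 stroke→I1  (I1: I, integral causality)
β2 stroke→J1  (common-f at J1 fixed by 1)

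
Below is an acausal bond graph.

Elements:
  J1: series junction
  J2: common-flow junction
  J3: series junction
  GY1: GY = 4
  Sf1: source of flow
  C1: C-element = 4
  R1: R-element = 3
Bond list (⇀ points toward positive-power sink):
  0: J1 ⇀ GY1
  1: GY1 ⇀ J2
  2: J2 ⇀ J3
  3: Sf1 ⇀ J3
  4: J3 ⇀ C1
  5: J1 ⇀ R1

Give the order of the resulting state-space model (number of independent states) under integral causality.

β3 stroke→Sf1  (Sf1: flow source, stroke at near end)
β2 stroke→J3  (J3: bond 3 brought flow, rest push out)
β4 stroke→J3  (common-f at J3 fixed by 3)
β1 stroke→J2  (1-jn J2 has f-setter on 2)
β0 stroke→J1  (GY GY1: same side as bond 1)
β5 stroke→R1  (closing 1-jn rule on J1)

1  (C1 all integral)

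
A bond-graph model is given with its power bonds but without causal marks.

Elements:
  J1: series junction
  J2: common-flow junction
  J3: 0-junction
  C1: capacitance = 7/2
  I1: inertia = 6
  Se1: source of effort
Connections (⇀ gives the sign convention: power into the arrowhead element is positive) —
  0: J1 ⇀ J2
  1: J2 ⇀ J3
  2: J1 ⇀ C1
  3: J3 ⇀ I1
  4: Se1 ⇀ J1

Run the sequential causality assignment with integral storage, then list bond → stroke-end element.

b4 stroke at J1  (Se1 fixes effort; stroke away)
b2 stroke at J1  (prefer integral on C1)
b0 stroke at J2  (closing 1-jn rule on J1)
b1 stroke at J3  (only one flow-in slot at J2)
b3 stroke at I1  (J3: bond 1 brought effort, rest push out)

#0 stroke at J2
#1 stroke at J3
#2 stroke at J1
#3 stroke at I1
#4 stroke at J1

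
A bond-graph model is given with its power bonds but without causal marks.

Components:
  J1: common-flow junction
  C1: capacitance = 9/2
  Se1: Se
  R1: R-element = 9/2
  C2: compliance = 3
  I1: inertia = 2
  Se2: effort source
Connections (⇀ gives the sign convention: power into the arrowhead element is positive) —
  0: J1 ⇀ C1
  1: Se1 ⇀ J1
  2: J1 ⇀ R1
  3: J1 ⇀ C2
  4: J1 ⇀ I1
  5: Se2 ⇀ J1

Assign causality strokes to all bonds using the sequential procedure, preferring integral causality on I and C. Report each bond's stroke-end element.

#0 stroke at J1
#1 stroke at J1
#2 stroke at J1
#3 stroke at J1
#4 stroke at I1
#5 stroke at J1

bond 1 stroke→J1  (Se1 fixes effort; stroke away)
bond 5 stroke→J1  (Se2 fixes effort; stroke away)
bond 0 stroke→J1  (prefer integral on C1)
bond 3 stroke→J1  (C2 integral (e out))
bond 4 stroke→I1  (I1 outputs flow p/I1)
bond 2 stroke→J1  (common-f at J1 fixed by 4)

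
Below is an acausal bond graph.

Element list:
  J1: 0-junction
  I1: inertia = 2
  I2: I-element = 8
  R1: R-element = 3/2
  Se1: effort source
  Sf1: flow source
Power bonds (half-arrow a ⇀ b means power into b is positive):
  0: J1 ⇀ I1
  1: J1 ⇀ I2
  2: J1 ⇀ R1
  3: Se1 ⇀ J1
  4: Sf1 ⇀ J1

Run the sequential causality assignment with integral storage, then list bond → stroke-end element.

#3 →J1  (Se1: effort source, stroke at far end)
#4 →Sf1  (source Sf1 imposes f)
#0 →I1  (J1 effort already set via bond 3)
#1 →I2  (0-jn J1 has e-setter on 3)
#2 →R1  (0-jn J1 has e-setter on 3)

bond 0 stroke at I1
bond 1 stroke at I2
bond 2 stroke at R1
bond 3 stroke at J1
bond 4 stroke at Sf1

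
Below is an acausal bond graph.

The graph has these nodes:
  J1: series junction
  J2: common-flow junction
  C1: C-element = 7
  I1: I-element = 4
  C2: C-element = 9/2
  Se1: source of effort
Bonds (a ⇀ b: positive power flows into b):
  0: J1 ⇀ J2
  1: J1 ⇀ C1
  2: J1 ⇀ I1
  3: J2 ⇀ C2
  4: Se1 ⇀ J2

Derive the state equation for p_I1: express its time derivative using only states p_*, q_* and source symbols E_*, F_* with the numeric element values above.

dp_I1/dt = E_Se1 - q_C1/7 - 2*q_C2/9

bond 4 →J2  (Se1 fixes effort; stroke away)
bond 1 →J1  (C1: C, integral causality)
bond 2 →I1  (I1: I, integral causality)
bond 0 →J1  (1-jn J1 has f-setter on 2)
bond 3 →J2  (J2 flow already set via bond 0)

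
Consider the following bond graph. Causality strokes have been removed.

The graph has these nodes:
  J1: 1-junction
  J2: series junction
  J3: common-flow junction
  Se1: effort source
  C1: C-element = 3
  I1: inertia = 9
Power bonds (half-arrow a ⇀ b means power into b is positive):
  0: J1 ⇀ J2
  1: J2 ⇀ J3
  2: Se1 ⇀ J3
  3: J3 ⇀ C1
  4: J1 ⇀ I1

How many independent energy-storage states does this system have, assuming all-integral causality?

2  (C1, I1 all integral)

#2 stroke at J3  (Se1 (Se) sets effort on bond)
#3 stroke at J3  (C1: C, integral causality)
#1 stroke at J2  (only one flow-in slot at J3)
#0 stroke at J1  (only one flow-in slot at J2)
#4 stroke at I1  (J1: last free bond brings flow in)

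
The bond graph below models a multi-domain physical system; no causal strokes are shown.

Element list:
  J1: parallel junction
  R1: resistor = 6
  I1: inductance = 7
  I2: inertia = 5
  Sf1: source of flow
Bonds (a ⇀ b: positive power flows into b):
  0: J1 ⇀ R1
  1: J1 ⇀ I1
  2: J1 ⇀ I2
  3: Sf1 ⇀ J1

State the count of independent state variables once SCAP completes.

2  (I1, I2 all integral)

b3 stroke at Sf1  (source Sf1 imposes f)
b1 stroke at I1  (I1: I, integral causality)
b2 stroke at I2  (I2 outputs flow p/I2)
b0 stroke at J1  (J1: last free bond brings effort in)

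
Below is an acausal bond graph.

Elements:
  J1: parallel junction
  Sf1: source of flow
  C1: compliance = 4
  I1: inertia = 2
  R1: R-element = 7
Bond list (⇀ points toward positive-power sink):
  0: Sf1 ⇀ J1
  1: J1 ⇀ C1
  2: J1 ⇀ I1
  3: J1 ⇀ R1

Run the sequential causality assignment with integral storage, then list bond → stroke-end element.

β0 |Sf1  (Sf1 fixes flow; stroke at Sf1)
β1 |J1  (C1 outputs effort q/C1)
β2 |I1  (J1 effort already set via bond 1)
β3 |R1  (J1: bond 1 brought effort, rest push out)

bond 0 stroke→Sf1
bond 1 stroke→J1
bond 2 stroke→I1
bond 3 stroke→R1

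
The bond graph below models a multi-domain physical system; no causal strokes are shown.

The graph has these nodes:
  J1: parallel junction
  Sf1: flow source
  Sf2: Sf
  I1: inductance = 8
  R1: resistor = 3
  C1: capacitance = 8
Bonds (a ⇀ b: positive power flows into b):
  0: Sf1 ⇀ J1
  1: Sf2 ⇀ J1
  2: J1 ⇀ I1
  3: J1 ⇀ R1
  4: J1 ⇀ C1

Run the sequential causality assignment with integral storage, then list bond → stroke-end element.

bond 0 stroke at Sf1
bond 1 stroke at Sf2
bond 2 stroke at I1
bond 3 stroke at R1
bond 4 stroke at J1

bond 0 stroke at Sf1  (Sf1: flow source, stroke at near end)
bond 1 stroke at Sf2  (Sf2: flow source, stroke at near end)
bond 2 stroke at I1  (I1: I, integral causality)
bond 4 stroke at J1  (prefer integral on C1)
bond 3 stroke at R1  (J1: bond 4 brought effort, rest push out)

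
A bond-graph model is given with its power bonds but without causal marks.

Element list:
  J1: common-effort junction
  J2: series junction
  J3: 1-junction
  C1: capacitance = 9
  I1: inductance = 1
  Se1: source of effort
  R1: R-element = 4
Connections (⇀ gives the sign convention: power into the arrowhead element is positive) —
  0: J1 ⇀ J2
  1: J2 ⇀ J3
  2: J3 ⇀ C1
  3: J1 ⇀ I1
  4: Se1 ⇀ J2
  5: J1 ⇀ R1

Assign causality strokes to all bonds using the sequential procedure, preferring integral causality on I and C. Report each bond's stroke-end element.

#4 stroke→J2  (Se1 fixes effort; stroke away)
#2 stroke→J3  (C1 outputs effort q/C1)
#1 stroke→J2  (only one flow-in slot at J3)
#0 stroke→J1  (J2 needs exactly one f-in)
#3 stroke→I1  (J1 effort already set via bond 0)
#5 stroke→R1  (0-jn J1 has e-setter on 0)

bond 0 →J1
bond 1 →J2
bond 2 →J3
bond 3 →I1
bond 4 →J2
bond 5 →R1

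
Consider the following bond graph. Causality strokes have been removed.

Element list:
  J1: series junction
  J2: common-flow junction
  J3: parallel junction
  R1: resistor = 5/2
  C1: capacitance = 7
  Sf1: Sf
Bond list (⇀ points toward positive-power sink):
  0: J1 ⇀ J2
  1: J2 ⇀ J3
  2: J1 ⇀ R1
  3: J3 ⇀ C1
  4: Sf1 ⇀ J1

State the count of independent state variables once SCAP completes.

#4 stroke at Sf1  (Sf1 fixes flow; stroke at Sf1)
#0 stroke at J1  (J1 flow already set via bond 4)
#2 stroke at J1  (J1: bond 4 brought flow, rest push out)
#1 stroke at J2  (J2: bond 0 brought flow, rest push out)
#3 stroke at J3  (J3: last free bond brings effort in)

1  (C1 all integral)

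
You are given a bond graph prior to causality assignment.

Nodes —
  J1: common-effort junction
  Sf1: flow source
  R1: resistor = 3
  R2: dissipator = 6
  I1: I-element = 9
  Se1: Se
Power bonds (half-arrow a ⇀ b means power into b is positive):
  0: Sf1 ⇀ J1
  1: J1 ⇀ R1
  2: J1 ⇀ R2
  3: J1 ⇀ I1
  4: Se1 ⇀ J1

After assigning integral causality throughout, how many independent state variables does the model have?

#0 stroke at Sf1  (Sf1: flow source, stroke at near end)
#4 stroke at J1  (Se1 fixes effort; stroke away)
#1 stroke at R1  (common-e at J1 fixed by 4)
#2 stroke at R2  (common-e at J1 fixed by 4)
#3 stroke at I1  (J1: bond 4 brought effort, rest push out)

1  (I1 all integral)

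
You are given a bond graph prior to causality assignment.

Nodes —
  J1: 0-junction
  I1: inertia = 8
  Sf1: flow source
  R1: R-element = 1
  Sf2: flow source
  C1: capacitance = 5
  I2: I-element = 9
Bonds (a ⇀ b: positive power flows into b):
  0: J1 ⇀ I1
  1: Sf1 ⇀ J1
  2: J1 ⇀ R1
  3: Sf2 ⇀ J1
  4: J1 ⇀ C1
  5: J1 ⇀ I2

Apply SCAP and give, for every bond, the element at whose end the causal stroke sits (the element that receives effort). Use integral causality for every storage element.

#0 →I1
#1 →Sf1
#2 →R1
#3 →Sf2
#4 →J1
#5 →I2

β1 stroke→Sf1  (Sf1 (Sf) sets flow on bond)
β3 stroke→Sf2  (source Sf2 imposes f)
β0 stroke→I1  (prefer integral on I1)
β4 stroke→J1  (prefer integral on C1)
β2 stroke→R1  (J1 effort already set via bond 4)
β5 stroke→I2  (J1 effort already set via bond 4)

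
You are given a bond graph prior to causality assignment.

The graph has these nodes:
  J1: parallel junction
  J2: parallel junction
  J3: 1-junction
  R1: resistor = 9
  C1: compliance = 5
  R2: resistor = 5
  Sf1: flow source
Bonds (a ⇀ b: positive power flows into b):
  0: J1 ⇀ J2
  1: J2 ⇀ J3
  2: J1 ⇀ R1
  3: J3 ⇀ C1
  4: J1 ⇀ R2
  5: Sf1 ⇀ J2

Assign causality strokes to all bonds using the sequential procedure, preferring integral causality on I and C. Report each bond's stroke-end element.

bond 0 stroke at J1
bond 1 stroke at J2
bond 2 stroke at R1
bond 3 stroke at J3
bond 4 stroke at R2
bond 5 stroke at Sf1

β5 stroke→Sf1  (source Sf1 imposes f)
β3 stroke→J3  (C1 integral (e out))
β1 stroke→J2  (closing 1-jn rule on J3)
β0 stroke→J1  (J2: bond 1 brought effort, rest push out)
β2 stroke→R1  (common-e at J1 fixed by 0)
β4 stroke→R2  (0-jn J1 has e-setter on 0)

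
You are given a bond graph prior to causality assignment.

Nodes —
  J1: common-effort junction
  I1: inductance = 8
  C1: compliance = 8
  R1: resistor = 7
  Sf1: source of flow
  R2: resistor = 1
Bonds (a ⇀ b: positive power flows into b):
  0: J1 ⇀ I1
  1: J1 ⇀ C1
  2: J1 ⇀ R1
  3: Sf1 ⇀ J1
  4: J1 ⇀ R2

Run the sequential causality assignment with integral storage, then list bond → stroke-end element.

β3 |Sf1  (Sf1 (Sf) sets flow on bond)
β0 |I1  (I1: I, integral causality)
β1 |J1  (C1: C, integral causality)
β2 |R1  (J1: bond 1 brought effort, rest push out)
β4 |R2  (J1: bond 1 brought effort, rest push out)

#0 →I1
#1 →J1
#2 →R1
#3 →Sf1
#4 →R2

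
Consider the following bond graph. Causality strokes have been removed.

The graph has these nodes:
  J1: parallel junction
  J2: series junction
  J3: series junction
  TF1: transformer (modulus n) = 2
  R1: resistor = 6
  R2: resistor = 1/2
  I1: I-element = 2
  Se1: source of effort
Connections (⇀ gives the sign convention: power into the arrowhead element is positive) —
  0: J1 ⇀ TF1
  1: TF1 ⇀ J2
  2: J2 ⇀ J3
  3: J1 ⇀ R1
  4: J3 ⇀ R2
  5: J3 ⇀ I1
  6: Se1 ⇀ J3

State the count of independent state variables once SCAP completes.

1  (I1 all integral)

β6 stroke at J3  (Se1 fixes effort; stroke away)
β5 stroke at I1  (I1 outputs flow p/I1)
β2 stroke at J3  (J3 flow already set via bond 5)
β4 stroke at J3  (1-jn J3 has f-setter on 5)
β1 stroke at J2  (J2: bond 2 brought flow, rest push out)
β0 stroke at TF1  (TF1 one-in-one-out from 1)
β3 stroke at J1  (closing 0-jn rule on J1)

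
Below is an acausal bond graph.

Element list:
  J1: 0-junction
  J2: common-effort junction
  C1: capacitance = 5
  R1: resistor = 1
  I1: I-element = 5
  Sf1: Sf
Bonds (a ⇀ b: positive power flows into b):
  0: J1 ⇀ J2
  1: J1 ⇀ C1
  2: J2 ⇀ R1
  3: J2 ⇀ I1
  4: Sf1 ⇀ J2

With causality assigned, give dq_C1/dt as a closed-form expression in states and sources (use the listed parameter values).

b4 →Sf1  (source Sf1 imposes f)
b1 →J1  (C1 outputs effort q/C1)
b0 →J2  (J1 effort already set via bond 1)
b2 →R1  (J2: bond 0 brought effort, rest push out)
b3 →I1  (J2 effort already set via bond 0)

dq_C1/dt = F_Sf1 - p_I1/5 - q_C1/5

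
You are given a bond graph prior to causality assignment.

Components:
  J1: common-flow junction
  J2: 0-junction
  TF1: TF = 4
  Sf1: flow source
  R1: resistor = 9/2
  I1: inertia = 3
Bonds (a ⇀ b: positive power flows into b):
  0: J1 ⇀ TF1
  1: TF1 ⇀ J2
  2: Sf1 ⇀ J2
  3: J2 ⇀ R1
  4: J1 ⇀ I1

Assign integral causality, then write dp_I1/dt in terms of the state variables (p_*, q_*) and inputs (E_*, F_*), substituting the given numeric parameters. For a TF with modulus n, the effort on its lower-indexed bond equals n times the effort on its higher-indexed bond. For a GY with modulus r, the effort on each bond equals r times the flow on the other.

#2 →Sf1  (Sf1: flow source, stroke at near end)
#4 →I1  (I1: I, integral causality)
#0 →J1  (common-f at J1 fixed by 4)
#1 →TF1  (TF1: transformer flips bond 0)
#3 →J2  (only one effort-in slot at J2)

dp_I1/dt = -18*F_Sf1 - 24*p_I1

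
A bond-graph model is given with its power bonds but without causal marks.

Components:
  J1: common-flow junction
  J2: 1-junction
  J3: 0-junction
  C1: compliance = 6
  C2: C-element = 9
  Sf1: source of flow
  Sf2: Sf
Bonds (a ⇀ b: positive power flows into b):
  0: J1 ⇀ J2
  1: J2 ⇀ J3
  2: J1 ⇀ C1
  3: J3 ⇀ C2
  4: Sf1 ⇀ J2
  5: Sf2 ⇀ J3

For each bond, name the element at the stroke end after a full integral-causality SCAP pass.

#4 →Sf1  (Sf1 fixes flow; stroke at Sf1)
#5 →Sf2  (Sf2 (Sf) sets flow on bond)
#0 →J2  (J2 flow already set via bond 4)
#1 →J2  (common-f at J2 fixed by 4)
#3 →J3  (J3: last free bond brings effort in)
#2 →J1  (J1: bond 0 brought flow, rest push out)

bond 0 stroke at J2
bond 1 stroke at J2
bond 2 stroke at J1
bond 3 stroke at J3
bond 4 stroke at Sf1
bond 5 stroke at Sf2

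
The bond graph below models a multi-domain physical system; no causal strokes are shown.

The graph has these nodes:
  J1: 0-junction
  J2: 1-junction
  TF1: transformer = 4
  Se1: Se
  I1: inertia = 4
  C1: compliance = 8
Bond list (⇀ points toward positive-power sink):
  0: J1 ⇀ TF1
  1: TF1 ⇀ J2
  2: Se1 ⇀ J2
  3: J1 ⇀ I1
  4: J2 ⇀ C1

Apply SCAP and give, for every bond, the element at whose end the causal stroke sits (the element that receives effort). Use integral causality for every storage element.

β0 stroke at J1
β1 stroke at TF1
β2 stroke at J2
β3 stroke at I1
β4 stroke at J2

β2 stroke at J2  (source Se1 imposes e)
β3 stroke at I1  (prefer integral on I1)
β0 stroke at J1  (J1: last free bond brings effort in)
β1 stroke at TF1  (TF1 one-in-one-out from 0)
β4 stroke at J2  (J2: bond 1 brought flow, rest push out)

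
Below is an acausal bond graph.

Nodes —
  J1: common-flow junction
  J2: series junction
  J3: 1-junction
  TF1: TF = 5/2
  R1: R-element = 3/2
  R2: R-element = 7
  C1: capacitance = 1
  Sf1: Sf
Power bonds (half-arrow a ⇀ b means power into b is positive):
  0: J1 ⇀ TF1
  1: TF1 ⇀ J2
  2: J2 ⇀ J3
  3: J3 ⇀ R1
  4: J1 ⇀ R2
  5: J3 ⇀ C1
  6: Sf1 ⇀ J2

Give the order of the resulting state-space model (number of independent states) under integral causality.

b6 →Sf1  (source Sf1 imposes f)
b1 →J2  (1-jn J2 has f-setter on 6)
b2 →J2  (1-jn J2 has f-setter on 6)
b3 →J3  (J3: bond 2 brought flow, rest push out)
b5 →J3  (J3: bond 2 brought flow, rest push out)
b0 →TF1  (through TF1, causality passes straight; one stroke at TF1)
b4 →J1  (J1 flow already set via bond 0)

1  (C1 all integral)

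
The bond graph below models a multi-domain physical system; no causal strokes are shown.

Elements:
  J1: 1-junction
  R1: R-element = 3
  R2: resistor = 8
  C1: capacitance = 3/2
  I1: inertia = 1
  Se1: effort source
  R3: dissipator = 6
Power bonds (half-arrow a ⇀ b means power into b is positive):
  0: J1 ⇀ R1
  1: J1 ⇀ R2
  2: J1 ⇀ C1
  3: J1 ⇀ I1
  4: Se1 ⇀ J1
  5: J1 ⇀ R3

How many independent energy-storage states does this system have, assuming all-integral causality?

β4 →J1  (Se1: effort source, stroke at far end)
β2 →J1  (prefer integral on C1)
β3 →I1  (I1 outputs flow p/I1)
β0 →J1  (common-f at J1 fixed by 3)
β1 →J1  (J1 flow already set via bond 3)
β5 →J1  (common-f at J1 fixed by 3)

2  (C1, I1 all integral)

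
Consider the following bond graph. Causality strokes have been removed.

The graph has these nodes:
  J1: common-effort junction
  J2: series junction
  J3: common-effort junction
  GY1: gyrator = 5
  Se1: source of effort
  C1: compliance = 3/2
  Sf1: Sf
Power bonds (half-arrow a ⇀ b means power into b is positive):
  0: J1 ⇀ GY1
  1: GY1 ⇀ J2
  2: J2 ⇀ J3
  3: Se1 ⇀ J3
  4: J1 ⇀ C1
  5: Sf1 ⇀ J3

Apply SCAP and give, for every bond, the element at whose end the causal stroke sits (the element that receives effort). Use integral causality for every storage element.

bond 3 |J3  (Se1: effort source, stroke at far end)
bond 5 |Sf1  (Sf1: flow source, stroke at near end)
bond 2 |J2  (common-e at J3 fixed by 3)
bond 1 |GY1  (J2: last free bond brings flow in)
bond 0 |GY1  (GY1 both-in/both-out from 1)
bond 4 |J1  (J1: last free bond brings effort in)

b0 |GY1
b1 |GY1
b2 |J2
b3 |J3
b4 |J1
b5 |Sf1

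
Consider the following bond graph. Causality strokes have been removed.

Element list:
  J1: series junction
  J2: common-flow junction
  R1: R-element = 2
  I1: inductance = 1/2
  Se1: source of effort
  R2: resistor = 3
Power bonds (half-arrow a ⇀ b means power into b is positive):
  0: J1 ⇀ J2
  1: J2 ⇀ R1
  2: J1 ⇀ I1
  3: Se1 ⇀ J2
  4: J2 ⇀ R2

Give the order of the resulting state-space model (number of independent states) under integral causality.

1  (I1 all integral)

bond 3 stroke→J2  (Se1 (Se) sets effort on bond)
bond 2 stroke→I1  (I1: I, integral causality)
bond 0 stroke→J1  (1-jn J1 has f-setter on 2)
bond 1 stroke→J2  (J2: bond 0 brought flow, rest push out)
bond 4 stroke→J2  (J2: bond 0 brought flow, rest push out)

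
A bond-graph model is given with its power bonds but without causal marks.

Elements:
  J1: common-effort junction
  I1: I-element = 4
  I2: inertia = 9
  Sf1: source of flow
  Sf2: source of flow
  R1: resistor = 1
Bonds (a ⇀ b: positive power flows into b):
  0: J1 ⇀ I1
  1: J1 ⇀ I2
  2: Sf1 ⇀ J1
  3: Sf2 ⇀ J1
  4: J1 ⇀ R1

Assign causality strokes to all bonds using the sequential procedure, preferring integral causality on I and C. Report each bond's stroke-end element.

β2 |Sf1  (Sf1 (Sf) sets flow on bond)
β3 |Sf2  (Sf2 fixes flow; stroke at Sf2)
β0 |I1  (I1: I, integral causality)
β1 |I2  (I2 outputs flow p/I2)
β4 |J1  (closing 0-jn rule on J1)

β0 →I1
β1 →I2
β2 →Sf1
β3 →Sf2
β4 →J1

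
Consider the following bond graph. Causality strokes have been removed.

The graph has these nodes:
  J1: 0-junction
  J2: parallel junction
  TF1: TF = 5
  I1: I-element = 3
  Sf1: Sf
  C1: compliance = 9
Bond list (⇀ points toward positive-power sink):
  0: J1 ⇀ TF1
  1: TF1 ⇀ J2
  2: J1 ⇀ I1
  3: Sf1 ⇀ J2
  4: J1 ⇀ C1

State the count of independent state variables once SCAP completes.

bond 3 stroke at Sf1  (source Sf1 imposes f)
bond 1 stroke at J2  (J2 needs exactly one e-in)
bond 0 stroke at TF1  (TF1: transformer flips bond 1)
bond 2 stroke at I1  (I1 integral (f out))
bond 4 stroke at J1  (only one effort-in slot at J1)

2  (C1, I1 all integral)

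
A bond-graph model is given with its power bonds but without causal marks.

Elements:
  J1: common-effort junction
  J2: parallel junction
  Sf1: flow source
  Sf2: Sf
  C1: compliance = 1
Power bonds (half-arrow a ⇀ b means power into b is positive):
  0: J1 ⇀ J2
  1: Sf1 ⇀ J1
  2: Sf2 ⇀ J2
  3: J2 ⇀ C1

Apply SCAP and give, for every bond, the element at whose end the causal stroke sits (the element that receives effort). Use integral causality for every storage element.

b0 |J1
b1 |Sf1
b2 |Sf2
b3 |J2

b1 stroke at Sf1  (Sf1 (Sf) sets flow on bond)
b2 stroke at Sf2  (Sf2: flow source, stroke at near end)
b0 stroke at J1  (closing 0-jn rule on J1)
b3 stroke at J2  (J2 needs exactly one e-in)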